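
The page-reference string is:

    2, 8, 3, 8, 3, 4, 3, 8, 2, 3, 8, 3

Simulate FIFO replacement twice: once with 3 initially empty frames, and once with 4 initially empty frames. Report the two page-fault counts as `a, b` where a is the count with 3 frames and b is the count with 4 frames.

7, 4

3 frames: F F F . . F . . F . F F → 7 faults.
4 frames: F F F . . F . . . . . . → 4 faults.
4 < 7: adding a frame reduced faults, as is typical.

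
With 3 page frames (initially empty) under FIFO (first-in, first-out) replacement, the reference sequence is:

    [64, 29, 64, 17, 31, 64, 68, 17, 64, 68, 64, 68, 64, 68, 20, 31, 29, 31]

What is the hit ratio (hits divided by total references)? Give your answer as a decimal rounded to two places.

0.44

64 → fault, frames {64}
29 → fault, frames {64,29}
64 → hit
17 → fault, frames {64,29,17}
31 → fault, evict 64, frames {29,17,31}
64 → fault, evict 29, frames {17,31,64}
68 → fault, evict 17, frames {31,64,68}
17 → fault, evict 31, frames {64,68,17}
64 → hit
68 → hit
64 → hit
68 → hit
64 → hit
68 → hit
20 → fault, evict 64, frames {68,17,20}
31 → fault, evict 68, frames {17,20,31}
29 → fault, evict 17, frames {20,31,29}
31 → hit
Hits: 8 of 18 references → 8/18 = 0.4444.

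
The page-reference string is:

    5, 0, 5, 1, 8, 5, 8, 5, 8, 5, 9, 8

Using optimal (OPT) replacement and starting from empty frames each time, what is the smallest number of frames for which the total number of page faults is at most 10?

2

f=1: 12 faults
f=2: 5 faults
f=3: 5 faults
f=4: 5 faults
f=5: 5 faults
Smallest f with faults ≤ 10 is 2.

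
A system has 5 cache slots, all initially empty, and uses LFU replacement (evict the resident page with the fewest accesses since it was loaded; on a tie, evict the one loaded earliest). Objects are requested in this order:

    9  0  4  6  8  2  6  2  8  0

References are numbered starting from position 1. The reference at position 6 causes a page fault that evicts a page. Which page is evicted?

pos 1: 9: miss, frames [9]
pos 2: 0: miss, frames [9, 0]
pos 3: 4: miss, frames [9, 0, 4]
pos 4: 6: miss, frames [9, 0, 4, 6]
pos 5: 8: miss, frames [9, 0, 4, 6, 8]
pos 6: 2: miss, evict 9, frames [0, 4, 6, 8, 2]
At position 6, page 9 is evicted.

9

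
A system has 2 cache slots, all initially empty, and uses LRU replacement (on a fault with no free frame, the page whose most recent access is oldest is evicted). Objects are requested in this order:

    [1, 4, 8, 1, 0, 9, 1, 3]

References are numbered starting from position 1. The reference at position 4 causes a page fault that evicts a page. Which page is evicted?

pos 1: 1 -> miss, frames {1}
pos 2: 4 -> miss, frames {1,4}
pos 3: 8 -> miss, evict 1, frames {4,8}
pos 4: 1 -> miss, evict 4, frames {8,1}
At position 4, page 4 is evicted.

4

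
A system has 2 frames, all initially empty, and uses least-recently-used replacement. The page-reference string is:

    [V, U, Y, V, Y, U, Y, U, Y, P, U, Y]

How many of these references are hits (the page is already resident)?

V: miss, frames (V)
U: miss, frames (V U)
Y: miss, evict V, frames (U Y)
V: miss, evict U, frames (Y V)
Y: hit
U: miss, evict V, frames (Y U)
Y: hit
U: hit
Y: hit
P: miss, evict U, frames (Y P)
U: miss, evict Y, frames (P U)
Y: miss, evict P, frames (U Y)
Hits: 4.

4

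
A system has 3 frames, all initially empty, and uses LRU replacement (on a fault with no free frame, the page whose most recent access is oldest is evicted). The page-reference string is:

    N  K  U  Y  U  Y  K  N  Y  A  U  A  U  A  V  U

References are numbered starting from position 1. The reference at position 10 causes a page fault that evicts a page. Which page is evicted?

pos 1: N → miss, frames (N)
pos 2: K → miss, frames (N K)
pos 3: U → miss, frames (N K U)
pos 4: Y → miss, evict N, frames (K U Y)
pos 5: U → hit
pos 6: Y → hit
pos 7: K → hit
pos 8: N → miss, evict U, frames (Y K N)
pos 9: Y → hit
pos 10: A → miss, evict K, frames (N Y A)
At position 10, page K is evicted.

K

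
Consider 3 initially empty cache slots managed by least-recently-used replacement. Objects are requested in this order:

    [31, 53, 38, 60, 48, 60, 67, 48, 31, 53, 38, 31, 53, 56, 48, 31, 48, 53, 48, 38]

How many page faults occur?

14

31 → fault, frames {31}
53 → fault, frames {31,53}
38 → fault, frames {31,53,38}
60 → fault, evict 31, frames {53,38,60}
48 → fault, evict 53, frames {38,60,48}
60 → hit
67 → fault, evict 38, frames {48,60,67}
48 → hit
31 → fault, evict 60, frames {67,48,31}
53 → fault, evict 67, frames {48,31,53}
38 → fault, evict 48, frames {31,53,38}
31 → hit
53 → hit
56 → fault, evict 38, frames {31,53,56}
48 → fault, evict 31, frames {53,56,48}
31 → fault, evict 53, frames {56,48,31}
48 → hit
53 → fault, evict 56, frames {31,48,53}
48 → hit
38 → fault, evict 31, frames {53,48,38}
Page faults: 14.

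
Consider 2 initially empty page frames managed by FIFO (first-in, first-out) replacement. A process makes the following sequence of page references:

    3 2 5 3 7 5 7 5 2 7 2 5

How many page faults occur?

3: fault, frames (3)
2: fault, frames (3 2)
5: fault, evict 3, frames (2 5)
3: fault, evict 2, frames (5 3)
7: fault, evict 5, frames (3 7)
5: fault, evict 3, frames (7 5)
7: hit
5: hit
2: fault, evict 7, frames (5 2)
7: fault, evict 5, frames (2 7)
2: hit
5: fault, evict 2, frames (7 5)
Page faults: 9.

9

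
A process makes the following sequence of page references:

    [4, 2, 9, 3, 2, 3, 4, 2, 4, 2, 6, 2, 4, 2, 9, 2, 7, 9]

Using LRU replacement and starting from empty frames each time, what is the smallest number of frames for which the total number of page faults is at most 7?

4

f=1: 18 faults
f=2: 12 faults
f=3: 8 faults
f=4: 7 faults
f=5: 6 faults
f=6: 6 faults
Smallest f with faults ≤ 7 is 4.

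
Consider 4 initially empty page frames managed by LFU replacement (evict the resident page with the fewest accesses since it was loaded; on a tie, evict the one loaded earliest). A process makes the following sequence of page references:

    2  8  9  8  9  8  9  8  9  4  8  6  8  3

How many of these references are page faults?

2 -> fault, frames [2]
8 -> fault, frames [2, 8]
9 -> fault, frames [2, 8, 9]
8 -> hit
9 -> hit
8 -> hit
9 -> hit
8 -> hit
9 -> hit
4 -> fault, frames [2, 8, 9, 4]
8 -> hit
6 -> fault, evict 2, frames [8, 9, 4, 6]
8 -> hit
3 -> fault, evict 4, frames [8, 9, 6, 3]
Page faults: 6.

6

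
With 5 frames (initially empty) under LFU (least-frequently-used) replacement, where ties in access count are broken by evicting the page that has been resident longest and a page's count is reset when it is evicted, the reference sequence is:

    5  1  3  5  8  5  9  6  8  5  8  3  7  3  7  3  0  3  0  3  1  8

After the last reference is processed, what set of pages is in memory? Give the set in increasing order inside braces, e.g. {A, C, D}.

{0, 1, 3, 5, 8}

5 -> fault, frames {5}
1 -> fault, frames {5,1}
3 -> fault, frames {5,1,3}
5 -> hit
8 -> fault, frames {5,1,3,8}
5 -> hit
9 -> fault, frames {5,1,3,8,9}
6 -> fault, evict 1, frames {5,3,8,9,6}
8 -> hit
5 -> hit
8 -> hit
3 -> hit
7 -> fault, evict 9, frames {5,3,8,6,7}
3 -> hit
7 -> hit
3 -> hit
0 -> fault, evict 6, frames {5,3,8,7,0}
3 -> hit
0 -> hit
3 -> hit
1 -> fault, evict 7, frames {5,3,8,0,1}
8 -> hit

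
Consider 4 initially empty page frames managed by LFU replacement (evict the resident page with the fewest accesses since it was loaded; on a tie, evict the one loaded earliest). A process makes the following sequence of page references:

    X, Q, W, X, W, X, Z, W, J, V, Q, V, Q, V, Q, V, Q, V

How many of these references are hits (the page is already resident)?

11

X: fault, frames (X)
Q: fault, frames (X Q)
W: fault, frames (X Q W)
X: hit
W: hit
X: hit
Z: fault, frames (X Q W Z)
W: hit
J: fault, evict Q, frames (X W Z J)
V: fault, evict Z, frames (X W J V)
Q: fault, evict J, frames (X W V Q)
V: hit
Q: hit
V: hit
Q: hit
V: hit
Q: hit
V: hit
Hits: 11.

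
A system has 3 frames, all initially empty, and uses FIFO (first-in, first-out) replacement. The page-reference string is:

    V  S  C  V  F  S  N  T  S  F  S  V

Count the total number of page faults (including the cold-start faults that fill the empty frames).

9

V -> miss, frames [V]
S -> miss, frames [V, S]
C -> miss, frames [V, S, C]
V -> hit
F -> miss, evict V, frames [S, C, F]
S -> hit
N -> miss, evict S, frames [C, F, N]
T -> miss, evict C, frames [F, N, T]
S -> miss, evict F, frames [N, T, S]
F -> miss, evict N, frames [T, S, F]
S -> hit
V -> miss, evict T, frames [S, F, V]
Page faults: 9.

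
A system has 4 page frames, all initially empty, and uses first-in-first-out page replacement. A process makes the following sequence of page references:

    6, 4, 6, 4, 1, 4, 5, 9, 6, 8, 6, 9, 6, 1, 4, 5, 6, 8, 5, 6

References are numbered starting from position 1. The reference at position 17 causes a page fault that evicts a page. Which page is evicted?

8

pos 1: 6: fault, frames {6}
pos 2: 4: fault, frames {6,4}
pos 3: 6: hit
pos 4: 4: hit
pos 5: 1: fault, frames {6,4,1}
pos 6: 4: hit
pos 7: 5: fault, frames {6,4,1,5}
pos 8: 9: fault, evict 6, frames {4,1,5,9}
pos 9: 6: fault, evict 4, frames {1,5,9,6}
pos 10: 8: fault, evict 1, frames {5,9,6,8}
pos 11: 6: hit
pos 12: 9: hit
pos 13: 6: hit
pos 14: 1: fault, evict 5, frames {9,6,8,1}
pos 15: 4: fault, evict 9, frames {6,8,1,4}
pos 16: 5: fault, evict 6, frames {8,1,4,5}
pos 17: 6: fault, evict 8, frames {1,4,5,6}
At position 17, page 8 is evicted.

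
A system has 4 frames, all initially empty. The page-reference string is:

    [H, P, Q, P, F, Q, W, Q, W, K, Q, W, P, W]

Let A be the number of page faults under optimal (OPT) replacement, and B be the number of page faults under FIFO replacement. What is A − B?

Under OPT: F F F . F . F . . F . . . . → 6 faults.
Under FIFO: F F F . F . F . . F . . F . → 7 faults.
A − B = 6 − 7 = -1.

-1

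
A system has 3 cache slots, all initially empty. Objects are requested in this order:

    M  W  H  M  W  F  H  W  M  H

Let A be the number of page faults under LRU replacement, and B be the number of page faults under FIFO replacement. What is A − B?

Under LRU: F F F . . F F . F . → 6 faults.
Under FIFO: F F F . . F . . F . → 5 faults.
A − B = 6 − 5 = 1.

1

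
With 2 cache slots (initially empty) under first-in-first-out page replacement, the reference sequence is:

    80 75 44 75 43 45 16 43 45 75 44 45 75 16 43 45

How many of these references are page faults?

15

80 → fault, frames (80)
75 → fault, frames (80 75)
44 → fault, evict 80, frames (75 44)
75 → hit
43 → fault, evict 75, frames (44 43)
45 → fault, evict 44, frames (43 45)
16 → fault, evict 43, frames (45 16)
43 → fault, evict 45, frames (16 43)
45 → fault, evict 16, frames (43 45)
75 → fault, evict 43, frames (45 75)
44 → fault, evict 45, frames (75 44)
45 → fault, evict 75, frames (44 45)
75 → fault, evict 44, frames (45 75)
16 → fault, evict 45, frames (75 16)
43 → fault, evict 75, frames (16 43)
45 → fault, evict 16, frames (43 45)
Page faults: 15.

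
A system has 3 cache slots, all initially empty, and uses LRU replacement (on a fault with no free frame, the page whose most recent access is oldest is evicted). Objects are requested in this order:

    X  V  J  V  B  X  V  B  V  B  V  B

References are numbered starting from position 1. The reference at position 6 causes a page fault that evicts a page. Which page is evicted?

J

pos 1: X → miss, frames {X}
pos 2: V → miss, frames {X,V}
pos 3: J → miss, frames {X,V,J}
pos 4: V → hit
pos 5: B → miss, evict X, frames {J,V,B}
pos 6: X → miss, evict J, frames {V,B,X}
At position 6, page J is evicted.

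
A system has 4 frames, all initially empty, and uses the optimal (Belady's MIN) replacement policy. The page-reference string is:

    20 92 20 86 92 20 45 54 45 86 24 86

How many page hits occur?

6

20 -> miss, frames [20]
92 -> miss, frames [20, 92]
20 -> hit
86 -> miss, frames [20, 92, 86]
92 -> hit
20 -> hit
45 -> miss, frames [20, 92, 86, 45]
54 -> miss, evict 92, frames [20, 86, 45, 54]
45 -> hit
86 -> hit
24 -> miss, evict 54, frames [20, 86, 45, 24]
86 -> hit
Hits: 6.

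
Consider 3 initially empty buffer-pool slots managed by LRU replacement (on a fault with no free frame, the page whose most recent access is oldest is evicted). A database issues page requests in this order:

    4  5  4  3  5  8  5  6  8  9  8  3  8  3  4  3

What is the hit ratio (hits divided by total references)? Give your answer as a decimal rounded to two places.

4: fault, frames (4)
5: fault, frames (4 5)
4: hit
3: fault, frames (5 4 3)
5: hit
8: fault, evict 4, frames (3 5 8)
5: hit
6: fault, evict 3, frames (8 5 6)
8: hit
9: fault, evict 5, frames (6 8 9)
8: hit
3: fault, evict 6, frames (9 8 3)
8: hit
3: hit
4: fault, evict 9, frames (8 3 4)
3: hit
Hits: 8 of 16 references → 8/16 = 0.5000.

0.50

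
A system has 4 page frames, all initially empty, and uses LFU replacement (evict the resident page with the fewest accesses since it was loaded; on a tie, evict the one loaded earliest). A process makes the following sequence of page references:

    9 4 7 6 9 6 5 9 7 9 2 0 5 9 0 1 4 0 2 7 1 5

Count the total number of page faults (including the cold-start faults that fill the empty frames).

9: fault, frames [9]
4: fault, frames [9, 4]
7: fault, frames [9, 4, 7]
6: fault, frames [9, 4, 7, 6]
9: hit
6: hit
5: fault, evict 4, frames [9, 7, 6, 5]
9: hit
7: hit
9: hit
2: fault, evict 5, frames [9, 7, 6, 2]
0: fault, evict 2, frames [9, 7, 6, 0]
5: fault, evict 0, frames [9, 7, 6, 5]
9: hit
0: fault, evict 5, frames [9, 7, 6, 0]
1: fault, evict 0, frames [9, 7, 6, 1]
4: fault, evict 1, frames [9, 7, 6, 4]
0: fault, evict 4, frames [9, 7, 6, 0]
2: fault, evict 0, frames [9, 7, 6, 2]
7: hit
1: fault, evict 2, frames [9, 7, 6, 1]
5: fault, evict 1, frames [9, 7, 6, 5]
Page faults: 15.

15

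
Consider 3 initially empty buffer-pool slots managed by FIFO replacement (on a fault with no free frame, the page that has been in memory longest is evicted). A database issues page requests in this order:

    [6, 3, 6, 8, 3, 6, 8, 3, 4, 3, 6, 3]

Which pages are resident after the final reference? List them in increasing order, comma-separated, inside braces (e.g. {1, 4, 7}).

{3, 4, 6}

6 -> miss, frames [6]
3 -> miss, frames [6, 3]
6 -> hit
8 -> miss, frames [6, 3, 8]
3 -> hit
6 -> hit
8 -> hit
3 -> hit
4 -> miss, evict 6, frames [3, 8, 4]
3 -> hit
6 -> miss, evict 3, frames [8, 4, 6]
3 -> miss, evict 8, frames [4, 6, 3]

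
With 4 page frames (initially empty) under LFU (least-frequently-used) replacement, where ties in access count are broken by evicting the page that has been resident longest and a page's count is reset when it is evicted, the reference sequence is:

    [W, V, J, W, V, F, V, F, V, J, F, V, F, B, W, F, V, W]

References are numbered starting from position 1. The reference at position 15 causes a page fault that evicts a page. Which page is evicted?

B

pos 1: W -> miss, frames {W}
pos 2: V -> miss, frames {W,V}
pos 3: J -> miss, frames {W,V,J}
pos 4: W -> hit
pos 5: V -> hit
pos 6: F -> miss, frames {W,V,J,F}
pos 7: V -> hit
pos 8: F -> hit
pos 9: V -> hit
pos 10: J -> hit
pos 11: F -> hit
pos 12: V -> hit
pos 13: F -> hit
pos 14: B -> miss, evict W, frames {V,J,F,B}
pos 15: W -> miss, evict B, frames {V,J,F,W}
At position 15, page B is evicted.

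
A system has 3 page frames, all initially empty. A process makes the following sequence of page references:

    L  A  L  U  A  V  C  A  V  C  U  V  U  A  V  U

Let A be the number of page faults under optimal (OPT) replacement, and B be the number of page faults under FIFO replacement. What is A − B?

Under OPT: F F . F . F F . . . F . . . . . → 6 faults.
Under FIFO: F F . F . F F F . . F F . . . . → 8 faults.
A − B = 6 − 8 = -2.

-2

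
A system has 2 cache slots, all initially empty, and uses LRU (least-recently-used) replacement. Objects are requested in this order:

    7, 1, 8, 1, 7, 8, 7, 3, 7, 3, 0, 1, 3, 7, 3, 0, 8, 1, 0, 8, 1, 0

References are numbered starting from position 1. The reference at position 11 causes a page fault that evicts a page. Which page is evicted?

7

pos 1: 7 -> fault, frames [7]
pos 2: 1 -> fault, frames [7, 1]
pos 3: 8 -> fault, evict 7, frames [1, 8]
pos 4: 1 -> hit
pos 5: 7 -> fault, evict 8, frames [1, 7]
pos 6: 8 -> fault, evict 1, frames [7, 8]
pos 7: 7 -> hit
pos 8: 3 -> fault, evict 8, frames [7, 3]
pos 9: 7 -> hit
pos 10: 3 -> hit
pos 11: 0 -> fault, evict 7, frames [3, 0]
At position 11, page 7 is evicted.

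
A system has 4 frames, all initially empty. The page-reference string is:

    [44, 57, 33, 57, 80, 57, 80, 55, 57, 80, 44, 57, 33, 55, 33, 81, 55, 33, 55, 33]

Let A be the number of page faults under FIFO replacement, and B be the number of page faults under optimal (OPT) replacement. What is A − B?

3

Under FIFO: F F F . F . . F . . F F F . . F F . . . → 10 faults.
Under OPT: F F F . F . . F . . . . F . . F . . . . → 7 faults.
A − B = 10 − 7 = 3.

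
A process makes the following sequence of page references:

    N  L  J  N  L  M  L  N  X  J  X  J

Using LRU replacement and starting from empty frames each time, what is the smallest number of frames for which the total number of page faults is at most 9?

f=1: 12 faults
f=2: 9 faults
f=3: 6 faults
f=4: 6 faults
f=5: 5 faults
Smallest f with faults ≤ 9 is 2.

2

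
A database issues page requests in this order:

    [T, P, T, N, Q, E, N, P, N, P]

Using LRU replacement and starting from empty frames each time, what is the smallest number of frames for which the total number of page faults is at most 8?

f=1: 10 faults
f=2: 7 faults
f=3: 6 faults
f=4: 6 faults
f=5: 5 faults
Smallest f with faults ≤ 8 is 2.

2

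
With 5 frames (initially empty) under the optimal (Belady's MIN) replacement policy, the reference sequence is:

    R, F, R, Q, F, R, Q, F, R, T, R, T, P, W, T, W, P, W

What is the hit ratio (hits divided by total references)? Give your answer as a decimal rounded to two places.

R -> fault, frames [R]
F -> fault, frames [R, F]
R -> hit
Q -> fault, frames [R, F, Q]
F -> hit
R -> hit
Q -> hit
F -> hit
R -> hit
T -> fault, frames [R, F, Q, T]
R -> hit
T -> hit
P -> fault, frames [R, F, Q, T, P]
W -> fault, evict Q, frames [R, F, T, P, W]
T -> hit
W -> hit
P -> hit
W -> hit
Hits: 12 of 18 references → 12/18 = 0.6667.

0.67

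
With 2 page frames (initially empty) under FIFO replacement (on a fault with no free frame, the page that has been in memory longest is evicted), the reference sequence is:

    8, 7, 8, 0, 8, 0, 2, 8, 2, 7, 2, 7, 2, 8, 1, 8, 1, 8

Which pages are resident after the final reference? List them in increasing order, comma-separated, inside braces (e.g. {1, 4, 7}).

{1, 8}

8 → fault, frames {8}
7 → fault, frames {8,7}
8 → hit
0 → fault, evict 8, frames {7,0}
8 → fault, evict 7, frames {0,8}
0 → hit
2 → fault, evict 0, frames {8,2}
8 → hit
2 → hit
7 → fault, evict 8, frames {2,7}
2 → hit
7 → hit
2 → hit
8 → fault, evict 2, frames {7,8}
1 → fault, evict 7, frames {8,1}
8 → hit
1 → hit
8 → hit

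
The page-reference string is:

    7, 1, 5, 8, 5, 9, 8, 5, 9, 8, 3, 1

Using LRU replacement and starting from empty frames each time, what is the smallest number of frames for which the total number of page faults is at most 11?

f=1: 12 faults
f=2: 11 faults
f=3: 7 faults
f=4: 7 faults
f=5: 6 faults
f=6: 6 faults
Smallest f with faults ≤ 11 is 2.

2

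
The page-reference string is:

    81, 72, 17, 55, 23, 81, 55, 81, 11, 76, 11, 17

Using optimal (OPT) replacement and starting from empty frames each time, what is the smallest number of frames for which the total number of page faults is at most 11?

f=1: 12 faults
f=2: 9 faults
f=3: 8 faults
f=4: 7 faults
f=5: 7 faults
f=6: 7 faults
f=7: 7 faults
Smallest f with faults ≤ 11 is 2.

2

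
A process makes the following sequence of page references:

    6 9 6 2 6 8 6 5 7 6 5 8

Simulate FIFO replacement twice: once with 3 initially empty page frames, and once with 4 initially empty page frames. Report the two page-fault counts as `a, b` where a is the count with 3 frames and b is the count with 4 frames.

3 frames: F F . F . F F F F . . F → 8 faults.
4 frames: F F . F . F . F F F . . → 7 faults.
7 < 8: adding a frame reduced faults, as is typical.

8, 7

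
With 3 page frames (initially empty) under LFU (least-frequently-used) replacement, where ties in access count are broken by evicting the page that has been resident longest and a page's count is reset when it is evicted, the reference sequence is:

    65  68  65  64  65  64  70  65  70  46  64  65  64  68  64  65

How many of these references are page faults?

7

65 -> fault, frames [65]
68 -> fault, frames [65, 68]
65 -> hit
64 -> fault, frames [65, 68, 64]
65 -> hit
64 -> hit
70 -> fault, evict 68, frames [65, 64, 70]
65 -> hit
70 -> hit
46 -> fault, evict 64, frames [65, 70, 46]
64 -> fault, evict 46, frames [65, 70, 64]
65 -> hit
64 -> hit
68 -> fault, evict 70, frames [65, 64, 68]
64 -> hit
65 -> hit
Page faults: 7.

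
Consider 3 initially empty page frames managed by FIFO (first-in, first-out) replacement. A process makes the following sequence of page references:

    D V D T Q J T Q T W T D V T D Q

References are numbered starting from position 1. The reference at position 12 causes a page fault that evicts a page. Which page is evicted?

J

pos 1: D -> fault, frames (D)
pos 2: V -> fault, frames (D V)
pos 3: D -> hit
pos 4: T -> fault, frames (D V T)
pos 5: Q -> fault, evict D, frames (V T Q)
pos 6: J -> fault, evict V, frames (T Q J)
pos 7: T -> hit
pos 8: Q -> hit
pos 9: T -> hit
pos 10: W -> fault, evict T, frames (Q J W)
pos 11: T -> fault, evict Q, frames (J W T)
pos 12: D -> fault, evict J, frames (W T D)
At position 12, page J is evicted.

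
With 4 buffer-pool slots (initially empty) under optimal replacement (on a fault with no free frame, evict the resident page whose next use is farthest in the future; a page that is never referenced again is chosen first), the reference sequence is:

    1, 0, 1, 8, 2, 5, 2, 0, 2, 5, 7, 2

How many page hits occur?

1 → fault, frames [1]
0 → fault, frames [1, 0]
1 → hit
8 → fault, frames [1, 0, 8]
2 → fault, frames [1, 0, 8, 2]
5 → fault, evict 8, frames [1, 0, 2, 5]
2 → hit
0 → hit
2 → hit
5 → hit
7 → fault, evict 5, frames [1, 0, 2, 7]
2 → hit
Hits: 6.

6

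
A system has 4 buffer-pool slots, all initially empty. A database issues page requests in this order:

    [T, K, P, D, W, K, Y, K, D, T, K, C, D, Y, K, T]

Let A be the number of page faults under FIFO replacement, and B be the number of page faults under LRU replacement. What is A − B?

3

Under FIFO: F F F F F . F F . F . F F F F F → 13 faults.
Under LRU: F F F F F . F . . F . F . F . F → 10 faults.
A − B = 13 − 10 = 3.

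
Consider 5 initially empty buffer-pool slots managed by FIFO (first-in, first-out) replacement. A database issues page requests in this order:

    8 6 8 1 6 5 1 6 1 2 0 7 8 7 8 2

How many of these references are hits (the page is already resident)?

8

8: fault, frames (8)
6: fault, frames (8 6)
8: hit
1: fault, frames (8 6 1)
6: hit
5: fault, frames (8 6 1 5)
1: hit
6: hit
1: hit
2: fault, frames (8 6 1 5 2)
0: fault, evict 8, frames (6 1 5 2 0)
7: fault, evict 6, frames (1 5 2 0 7)
8: fault, evict 1, frames (5 2 0 7 8)
7: hit
8: hit
2: hit
Hits: 8.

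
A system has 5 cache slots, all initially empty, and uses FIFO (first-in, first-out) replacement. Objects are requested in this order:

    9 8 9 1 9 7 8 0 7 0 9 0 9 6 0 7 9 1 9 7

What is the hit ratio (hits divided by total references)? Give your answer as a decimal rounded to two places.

0.65

9: fault, frames (9)
8: fault, frames (9 8)
9: hit
1: fault, frames (9 8 1)
9: hit
7: fault, frames (9 8 1 7)
8: hit
0: fault, frames (9 8 1 7 0)
7: hit
0: hit
9: hit
0: hit
9: hit
6: fault, evict 9, frames (8 1 7 0 6)
0: hit
7: hit
9: fault, evict 8, frames (1 7 0 6 9)
1: hit
9: hit
7: hit
Hits: 13 of 20 references → 13/20 = 0.6500.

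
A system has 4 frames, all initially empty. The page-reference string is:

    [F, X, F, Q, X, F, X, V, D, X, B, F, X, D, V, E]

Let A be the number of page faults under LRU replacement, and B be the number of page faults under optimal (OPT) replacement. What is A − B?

1

Under LRU: F F . F . . . F F . F F . . F F → 9 faults.
Under OPT: F F . F . . . F F . F . . . F F → 8 faults.
A − B = 9 − 8 = 1.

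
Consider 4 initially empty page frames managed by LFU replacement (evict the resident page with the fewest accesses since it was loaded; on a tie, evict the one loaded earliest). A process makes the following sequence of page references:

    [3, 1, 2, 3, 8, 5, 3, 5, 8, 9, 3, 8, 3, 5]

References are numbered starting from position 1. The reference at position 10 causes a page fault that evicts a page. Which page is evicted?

2

pos 1: 3: miss, frames (3)
pos 2: 1: miss, frames (3 1)
pos 3: 2: miss, frames (3 1 2)
pos 4: 3: hit
pos 5: 8: miss, frames (3 1 2 8)
pos 6: 5: miss, evict 1, frames (3 2 8 5)
pos 7: 3: hit
pos 8: 5: hit
pos 9: 8: hit
pos 10: 9: miss, evict 2, frames (3 8 5 9)
At position 10, page 2 is evicted.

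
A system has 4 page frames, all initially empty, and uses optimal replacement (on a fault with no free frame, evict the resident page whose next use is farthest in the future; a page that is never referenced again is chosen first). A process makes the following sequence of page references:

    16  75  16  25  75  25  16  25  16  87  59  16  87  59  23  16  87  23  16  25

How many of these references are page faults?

16 -> miss, frames {16}
75 -> miss, frames {16,75}
16 -> hit
25 -> miss, frames {16,75,25}
75 -> hit
25 -> hit
16 -> hit
25 -> hit
16 -> hit
87 -> miss, frames {16,75,25,87}
59 -> miss, evict 75, frames {16,25,87,59}
16 -> hit
87 -> hit
59 -> hit
23 -> miss, evict 59, frames {16,25,87,23}
16 -> hit
87 -> hit
23 -> hit
16 -> hit
25 -> hit
Page faults: 6.

6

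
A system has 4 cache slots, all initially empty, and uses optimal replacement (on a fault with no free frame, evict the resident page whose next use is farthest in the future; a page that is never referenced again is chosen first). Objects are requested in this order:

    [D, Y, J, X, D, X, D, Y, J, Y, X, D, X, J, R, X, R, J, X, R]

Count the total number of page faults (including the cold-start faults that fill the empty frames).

5

D -> miss, frames (D)
Y -> miss, frames (D Y)
J -> miss, frames (D Y J)
X -> miss, frames (D Y J X)
D -> hit
X -> hit
D -> hit
Y -> hit
J -> hit
Y -> hit
X -> hit
D -> hit
X -> hit
J -> hit
R -> miss, evict Y, frames (D J X R)
X -> hit
R -> hit
J -> hit
X -> hit
R -> hit
Page faults: 5.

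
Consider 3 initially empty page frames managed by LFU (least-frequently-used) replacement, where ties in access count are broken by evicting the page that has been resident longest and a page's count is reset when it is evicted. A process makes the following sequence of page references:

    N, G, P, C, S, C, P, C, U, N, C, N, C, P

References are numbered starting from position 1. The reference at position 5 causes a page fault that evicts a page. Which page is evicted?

pos 1: N -> fault, frames {N}
pos 2: G -> fault, frames {N,G}
pos 3: P -> fault, frames {N,G,P}
pos 4: C -> fault, evict N, frames {G,P,C}
pos 5: S -> fault, evict G, frames {P,C,S}
At position 5, page G is evicted.

G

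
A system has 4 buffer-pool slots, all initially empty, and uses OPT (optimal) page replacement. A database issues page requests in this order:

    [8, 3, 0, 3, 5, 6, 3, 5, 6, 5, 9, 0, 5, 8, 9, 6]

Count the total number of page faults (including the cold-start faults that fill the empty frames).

7

8 → miss, frames (8)
3 → miss, frames (8 3)
0 → miss, frames (8 3 0)
3 → hit
5 → miss, frames (8 3 0 5)
6 → miss, evict 8, frames (3 0 5 6)
3 → hit
5 → hit
6 → hit
5 → hit
9 → miss, evict 3, frames (0 5 6 9)
0 → hit
5 → hit
8 → miss, evict 5, frames (0 6 9 8)
9 → hit
6 → hit
Page faults: 7.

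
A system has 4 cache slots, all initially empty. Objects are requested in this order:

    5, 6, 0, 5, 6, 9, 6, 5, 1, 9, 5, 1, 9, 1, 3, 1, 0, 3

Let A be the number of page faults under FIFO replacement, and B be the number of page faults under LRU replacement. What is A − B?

Under FIFO: F F F . . F . . F . F . . . F . F . → 8 faults.
Under LRU: F F F . . F . . F . . . . . F . F . → 7 faults.
A − B = 8 − 7 = 1.

1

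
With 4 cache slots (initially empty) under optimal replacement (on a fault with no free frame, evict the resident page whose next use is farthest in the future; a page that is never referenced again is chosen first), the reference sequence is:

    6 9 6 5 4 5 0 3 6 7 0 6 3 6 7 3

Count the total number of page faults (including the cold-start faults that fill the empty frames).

6 -> fault, frames {6}
9 -> fault, frames {6,9}
6 -> hit
5 -> fault, frames {6,9,5}
4 -> fault, frames {6,9,5,4}
5 -> hit
0 -> fault, evict 4, frames {6,9,5,0}
3 -> fault, evict 5, frames {6,9,0,3}
6 -> hit
7 -> fault, evict 9, frames {6,0,3,7}
0 -> hit
6 -> hit
3 -> hit
6 -> hit
7 -> hit
3 -> hit
Page faults: 7.

7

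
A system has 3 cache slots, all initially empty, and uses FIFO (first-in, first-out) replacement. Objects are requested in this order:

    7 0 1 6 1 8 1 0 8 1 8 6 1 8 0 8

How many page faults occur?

7 -> miss, frames {7}
0 -> miss, frames {7,0}
1 -> miss, frames {7,0,1}
6 -> miss, evict 7, frames {0,1,6}
1 -> hit
8 -> miss, evict 0, frames {1,6,8}
1 -> hit
0 -> miss, evict 1, frames {6,8,0}
8 -> hit
1 -> miss, evict 6, frames {8,0,1}
8 -> hit
6 -> miss, evict 8, frames {0,1,6}
1 -> hit
8 -> miss, evict 0, frames {1,6,8}
0 -> miss, evict 1, frames {6,8,0}
8 -> hit
Page faults: 10.

10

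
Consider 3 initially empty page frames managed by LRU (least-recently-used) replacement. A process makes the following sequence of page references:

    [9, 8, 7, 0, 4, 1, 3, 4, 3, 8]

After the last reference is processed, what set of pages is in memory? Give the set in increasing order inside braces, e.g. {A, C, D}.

9 -> miss, frames (9)
8 -> miss, frames (9 8)
7 -> miss, frames (9 8 7)
0 -> miss, evict 9, frames (8 7 0)
4 -> miss, evict 8, frames (7 0 4)
1 -> miss, evict 7, frames (0 4 1)
3 -> miss, evict 0, frames (4 1 3)
4 -> hit
3 -> hit
8 -> miss, evict 1, frames (4 3 8)

{3, 4, 8}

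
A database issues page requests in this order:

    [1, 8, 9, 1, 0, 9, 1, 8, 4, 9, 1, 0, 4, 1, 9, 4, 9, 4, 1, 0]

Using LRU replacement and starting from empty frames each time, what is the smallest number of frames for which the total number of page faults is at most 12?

3

f=1: 20 faults
f=2: 18 faults
f=3: 12 faults
f=4: 6 faults
f=5: 5 faults
Smallest f with faults ≤ 12 is 3.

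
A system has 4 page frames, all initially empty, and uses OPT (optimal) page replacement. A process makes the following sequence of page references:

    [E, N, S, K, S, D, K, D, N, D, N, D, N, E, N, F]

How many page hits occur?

E: miss, frames [E]
N: miss, frames [E, N]
S: miss, frames [E, N, S]
K: miss, frames [E, N, S, K]
S: hit
D: miss, evict S, frames [E, N, K, D]
K: hit
D: hit
N: hit
D: hit
N: hit
D: hit
N: hit
E: hit
N: hit
F: miss, evict D, frames [E, N, K, F]
Hits: 10.

10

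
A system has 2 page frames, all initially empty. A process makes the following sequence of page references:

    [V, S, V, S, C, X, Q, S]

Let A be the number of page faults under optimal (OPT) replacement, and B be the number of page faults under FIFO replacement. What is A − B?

Under OPT: F F . . F F F . → 5 faults.
Under FIFO: F F . . F F F F → 6 faults.
A − B = 5 − 6 = -1.

-1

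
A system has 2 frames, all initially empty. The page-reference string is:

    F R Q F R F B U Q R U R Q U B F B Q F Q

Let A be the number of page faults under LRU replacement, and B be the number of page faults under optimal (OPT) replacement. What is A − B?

4

Under LRU: F F F F F . F F F F F . F F F F . F F . → 16 faults.
Under OPT: F F F . F . F F F . F . F . F F . F . . → 12 faults.
A − B = 16 − 12 = 4.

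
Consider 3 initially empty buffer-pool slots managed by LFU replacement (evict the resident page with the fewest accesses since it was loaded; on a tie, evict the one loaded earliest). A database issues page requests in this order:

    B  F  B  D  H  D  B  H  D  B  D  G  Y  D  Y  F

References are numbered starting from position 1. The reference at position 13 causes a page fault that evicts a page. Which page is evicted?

pos 1: B -> fault, frames (B)
pos 2: F -> fault, frames (B F)
pos 3: B -> hit
pos 4: D -> fault, frames (B F D)
pos 5: H -> fault, evict F, frames (B D H)
pos 6: D -> hit
pos 7: B -> hit
pos 8: H -> hit
pos 9: D -> hit
pos 10: B -> hit
pos 11: D -> hit
pos 12: G -> fault, evict H, frames (B D G)
pos 13: Y -> fault, evict G, frames (B D Y)
At position 13, page G is evicted.

G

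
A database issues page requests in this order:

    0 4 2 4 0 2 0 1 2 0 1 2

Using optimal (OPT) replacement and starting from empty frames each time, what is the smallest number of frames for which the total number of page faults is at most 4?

3

f=1: 12 faults
f=2: 7 faults
f=3: 4 faults
f=4: 4 faults
Smallest f with faults ≤ 4 is 3.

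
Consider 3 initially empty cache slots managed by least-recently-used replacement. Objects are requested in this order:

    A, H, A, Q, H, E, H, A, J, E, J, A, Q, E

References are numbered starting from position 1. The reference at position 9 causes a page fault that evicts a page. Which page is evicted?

E

pos 1: A -> fault, frames {A}
pos 2: H -> fault, frames {A,H}
pos 3: A -> hit
pos 4: Q -> fault, frames {H,A,Q}
pos 5: H -> hit
pos 6: E -> fault, evict A, frames {Q,H,E}
pos 7: H -> hit
pos 8: A -> fault, evict Q, frames {E,H,A}
pos 9: J -> fault, evict E, frames {H,A,J}
At position 9, page E is evicted.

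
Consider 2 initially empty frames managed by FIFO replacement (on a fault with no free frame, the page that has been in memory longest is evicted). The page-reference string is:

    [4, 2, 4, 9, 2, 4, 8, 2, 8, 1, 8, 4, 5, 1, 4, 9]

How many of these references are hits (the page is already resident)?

3

4 → fault, frames (4)
2 → fault, frames (4 2)
4 → hit
9 → fault, evict 4, frames (2 9)
2 → hit
4 → fault, evict 2, frames (9 4)
8 → fault, evict 9, frames (4 8)
2 → fault, evict 4, frames (8 2)
8 → hit
1 → fault, evict 8, frames (2 1)
8 → fault, evict 2, frames (1 8)
4 → fault, evict 1, frames (8 4)
5 → fault, evict 8, frames (4 5)
1 → fault, evict 4, frames (5 1)
4 → fault, evict 5, frames (1 4)
9 → fault, evict 1, frames (4 9)
Hits: 3.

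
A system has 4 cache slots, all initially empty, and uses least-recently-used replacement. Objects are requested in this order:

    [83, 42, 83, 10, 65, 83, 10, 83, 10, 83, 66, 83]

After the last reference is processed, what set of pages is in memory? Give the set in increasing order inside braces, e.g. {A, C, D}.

{10, 65, 66, 83}

83 -> miss, frames {83}
42 -> miss, frames {83,42}
83 -> hit
10 -> miss, frames {42,83,10}
65 -> miss, frames {42,83,10,65}
83 -> hit
10 -> hit
83 -> hit
10 -> hit
83 -> hit
66 -> miss, evict 42, frames {65,10,83,66}
83 -> hit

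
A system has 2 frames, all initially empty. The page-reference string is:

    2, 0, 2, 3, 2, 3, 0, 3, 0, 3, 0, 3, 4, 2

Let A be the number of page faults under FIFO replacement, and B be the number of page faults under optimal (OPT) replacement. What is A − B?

2

Under FIFO: F F . F F . F F . . . . F F → 8 faults.
Under OPT: F F . F . . F . . . . . F F → 6 faults.
A − B = 8 − 6 = 2.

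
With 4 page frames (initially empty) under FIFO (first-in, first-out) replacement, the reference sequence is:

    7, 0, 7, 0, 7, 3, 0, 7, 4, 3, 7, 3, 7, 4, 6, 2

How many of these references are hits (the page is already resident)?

7: miss, frames [7]
0: miss, frames [7, 0]
7: hit
0: hit
7: hit
3: miss, frames [7, 0, 3]
0: hit
7: hit
4: miss, frames [7, 0, 3, 4]
3: hit
7: hit
3: hit
7: hit
4: hit
6: miss, evict 7, frames [0, 3, 4, 6]
2: miss, evict 0, frames [3, 4, 6, 2]
Hits: 10.

10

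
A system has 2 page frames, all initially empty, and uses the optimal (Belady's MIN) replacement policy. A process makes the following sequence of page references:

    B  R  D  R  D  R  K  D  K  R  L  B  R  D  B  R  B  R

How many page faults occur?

9

B → miss, frames {B}
R → miss, frames {B,R}
D → miss, evict B, frames {R,D}
R → hit
D → hit
R → hit
K → miss, evict R, frames {D,K}
D → hit
K → hit
R → miss, evict K, frames {D,R}
L → miss, evict D, frames {R,L}
B → miss, evict L, frames {R,B}
R → hit
D → miss, evict R, frames {B,D}
B → hit
R → miss, evict D, frames {B,R}
B → hit
R → hit
Page faults: 9.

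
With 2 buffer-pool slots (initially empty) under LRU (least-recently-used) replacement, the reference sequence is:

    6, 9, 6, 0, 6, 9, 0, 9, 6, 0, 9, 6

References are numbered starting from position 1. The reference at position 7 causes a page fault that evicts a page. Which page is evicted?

6

pos 1: 6 -> fault, frames (6)
pos 2: 9 -> fault, frames (6 9)
pos 3: 6 -> hit
pos 4: 0 -> fault, evict 9, frames (6 0)
pos 5: 6 -> hit
pos 6: 9 -> fault, evict 0, frames (6 9)
pos 7: 0 -> fault, evict 6, frames (9 0)
At position 7, page 6 is evicted.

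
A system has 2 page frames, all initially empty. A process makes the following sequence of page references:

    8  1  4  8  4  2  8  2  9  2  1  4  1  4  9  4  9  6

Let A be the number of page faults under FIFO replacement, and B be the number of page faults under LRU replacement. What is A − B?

-1

Under FIFO: F F F F . F . . F . F F . . F . . F → 10 faults.
Under LRU: F F F F . F F . F . F F . . F . . F → 11 faults.
A − B = 10 − 11 = -1.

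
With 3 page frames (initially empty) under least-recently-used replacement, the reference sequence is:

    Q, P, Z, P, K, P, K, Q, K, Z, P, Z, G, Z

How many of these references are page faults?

Q → fault, frames (Q)
P → fault, frames (Q P)
Z → fault, frames (Q P Z)
P → hit
K → fault, evict Q, frames (Z P K)
P → hit
K → hit
Q → fault, evict Z, frames (P K Q)
K → hit
Z → fault, evict P, frames (Q K Z)
P → fault, evict Q, frames (K Z P)
Z → hit
G → fault, evict K, frames (P Z G)
Z → hit
Page faults: 8.

8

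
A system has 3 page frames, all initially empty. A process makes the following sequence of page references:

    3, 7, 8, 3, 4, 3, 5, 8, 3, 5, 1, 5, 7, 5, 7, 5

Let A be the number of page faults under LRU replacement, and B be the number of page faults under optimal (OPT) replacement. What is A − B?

Under LRU: F F F . F . F F . . F . F . . . → 8 faults.
Under OPT: F F F . F . F . . . F . F . . . → 7 faults.
A − B = 8 − 7 = 1.

1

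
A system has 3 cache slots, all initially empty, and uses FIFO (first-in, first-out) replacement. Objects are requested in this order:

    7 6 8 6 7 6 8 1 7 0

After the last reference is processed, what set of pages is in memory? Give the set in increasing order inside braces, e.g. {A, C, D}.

7 -> miss, frames {7}
6 -> miss, frames {7,6}
8 -> miss, frames {7,6,8}
6 -> hit
7 -> hit
6 -> hit
8 -> hit
1 -> miss, evict 7, frames {6,8,1}
7 -> miss, evict 6, frames {8,1,7}
0 -> miss, evict 8, frames {1,7,0}

{0, 1, 7}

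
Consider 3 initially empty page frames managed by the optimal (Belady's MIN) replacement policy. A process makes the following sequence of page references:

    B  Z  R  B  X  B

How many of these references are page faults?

4

B → fault, frames [B]
Z → fault, frames [B, Z]
R → fault, frames [B, Z, R]
B → hit
X → fault, evict R, frames [B, Z, X]
B → hit
Page faults: 4.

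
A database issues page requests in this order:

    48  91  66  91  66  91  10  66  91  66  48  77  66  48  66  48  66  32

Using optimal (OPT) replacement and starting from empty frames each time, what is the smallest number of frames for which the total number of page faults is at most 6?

f=1: 18 faults
f=2: 9 faults
f=3: 7 faults
f=4: 6 faults
f=5: 6 faults
f=6: 6 faults
Smallest f with faults ≤ 6 is 4.

4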